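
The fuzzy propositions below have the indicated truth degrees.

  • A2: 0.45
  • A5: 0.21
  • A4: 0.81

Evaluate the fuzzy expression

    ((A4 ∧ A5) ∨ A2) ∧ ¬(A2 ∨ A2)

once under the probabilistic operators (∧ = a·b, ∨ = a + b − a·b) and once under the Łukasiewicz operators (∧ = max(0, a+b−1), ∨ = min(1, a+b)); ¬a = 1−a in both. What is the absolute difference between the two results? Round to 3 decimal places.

0.164

Under probabilistic:
  A4 ∧ A5 = a·b on (0.8100, 0.2100) = 0.1701
  (A4 ∧ A5) ∨ A2 = a + b − a·b on (0.1701, 0.4500) = 0.5436
  A2 ∨ A2 = a + b − a·b on (0.4500, 0.4500) = 0.6975
  ¬(A2 ∨ A2) = 1 − 0.6975 = 0.3025
  ((A4 ∧ A5) ∨ A2) ∧ ¬(A2 ∨ A2) = a·b on (0.5436, 0.3025) = 0.1644
  → value = 0.1644
Under Łukasiewicz:
  A4 ∧ A5 = max(0, a+b−1) on (0.81, 0.21) = 0.02
  (A4 ∧ A5) ∨ A2 = min(1, a+b) on (0.02, 0.45) = 0.47
  A2 ∨ A2 = min(1, a+b) on (0.45, 0.45) = 0.90
  ¬(A2 ∨ A2) = 1 − 0.90 = 0.10
  ((A4 ∧ A5) ∨ A2) ∧ ¬(A2 ∨ A2) = max(0, a+b−1) on (0.47, 0.10) = 0.00
  → value = 0.0000
|0.1644 − 0.0000| = 0.164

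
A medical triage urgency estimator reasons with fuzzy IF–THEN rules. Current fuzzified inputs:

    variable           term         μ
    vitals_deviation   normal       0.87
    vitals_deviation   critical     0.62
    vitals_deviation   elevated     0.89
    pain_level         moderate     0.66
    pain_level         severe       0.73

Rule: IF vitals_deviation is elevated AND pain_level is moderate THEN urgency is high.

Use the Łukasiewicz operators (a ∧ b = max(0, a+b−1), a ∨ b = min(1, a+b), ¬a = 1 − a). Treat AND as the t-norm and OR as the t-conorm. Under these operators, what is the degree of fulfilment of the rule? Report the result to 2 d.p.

0.55

firing strength: elevated=0.89, moderate=0.66; AND[max(0, a+b−1)] → w = 0.55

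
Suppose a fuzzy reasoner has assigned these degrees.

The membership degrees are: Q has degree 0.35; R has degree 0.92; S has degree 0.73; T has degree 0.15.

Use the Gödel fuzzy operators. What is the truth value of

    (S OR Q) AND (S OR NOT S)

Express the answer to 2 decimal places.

S OR Q = max(a, b) on (0.73, 0.35) = 0.73
NOT S = 1 − 0.73 = 0.27
S OR NOT S = max(a, b) on (0.73, 0.27) = 0.73
(S OR Q) AND (S OR NOT S) = min(a, b) on (0.73, 0.73) = 0.73

0.73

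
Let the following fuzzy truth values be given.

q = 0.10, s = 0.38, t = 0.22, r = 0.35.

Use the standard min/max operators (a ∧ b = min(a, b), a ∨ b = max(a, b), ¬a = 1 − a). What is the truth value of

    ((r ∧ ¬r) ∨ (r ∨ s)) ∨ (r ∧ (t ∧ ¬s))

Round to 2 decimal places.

0.38

¬r = 1 − 0.35 = 0.65
r ∧ ¬r = min(a, b) on (0.35, 0.65) = 0.35
r ∨ s = max(a, b) on (0.35, 0.38) = 0.38
(r ∧ ¬r) ∨ (r ∨ s) = max(a, b) on (0.35, 0.38) = 0.38
¬s = 1 − 0.38 = 0.62
t ∧ ¬s = min(a, b) on (0.22, 0.62) = 0.22
r ∧ (t ∧ ¬s) = min(a, b) on (0.35, 0.22) = 0.22
((r ∧ ¬r) ∨ (r ∨ s)) ∨ (r ∧ (t ∧ ¬s)) = max(a, b) on (0.38, 0.22) = 0.38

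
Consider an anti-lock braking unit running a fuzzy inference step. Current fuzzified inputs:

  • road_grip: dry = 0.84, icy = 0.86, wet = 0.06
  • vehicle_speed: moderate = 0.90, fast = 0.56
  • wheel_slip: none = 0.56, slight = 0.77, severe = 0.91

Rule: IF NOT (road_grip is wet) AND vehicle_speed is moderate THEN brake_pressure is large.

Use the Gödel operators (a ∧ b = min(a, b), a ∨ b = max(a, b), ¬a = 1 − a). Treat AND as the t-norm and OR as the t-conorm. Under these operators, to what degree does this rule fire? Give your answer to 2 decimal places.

firing strength: ¬wet=1−0.06=0.94, moderate=0.90; AND[min(a, b)] → w = 0.90

0.90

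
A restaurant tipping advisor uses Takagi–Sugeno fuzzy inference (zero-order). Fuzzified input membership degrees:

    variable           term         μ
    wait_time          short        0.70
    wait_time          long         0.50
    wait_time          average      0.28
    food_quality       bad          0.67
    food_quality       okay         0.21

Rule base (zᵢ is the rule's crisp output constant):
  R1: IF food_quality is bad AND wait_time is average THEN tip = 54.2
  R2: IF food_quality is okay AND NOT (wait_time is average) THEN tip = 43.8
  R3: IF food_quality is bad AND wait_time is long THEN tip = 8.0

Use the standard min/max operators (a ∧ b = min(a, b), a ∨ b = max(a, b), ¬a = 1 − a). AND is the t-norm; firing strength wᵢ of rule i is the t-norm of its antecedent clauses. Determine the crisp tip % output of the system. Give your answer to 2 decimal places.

28.66

R1 (z=54.2): bad=0.67, average=0.28; AND[min(a, b)] → w = 0.28
R2 (z=43.8): okay=0.21, ¬average=1−0.28=0.72; AND[min(a, b)] → w = 0.21
R3 (z=8.0): bad=0.67, long=0.50; AND[min(a, b)] → w = 0.50
Weighted average = (0.28·54.2 + 0.21·43.8 + 0.50·8.0) / (0.28 + 0.21 + 0.50)
  = 28.3740 / 0.9900 = 28.66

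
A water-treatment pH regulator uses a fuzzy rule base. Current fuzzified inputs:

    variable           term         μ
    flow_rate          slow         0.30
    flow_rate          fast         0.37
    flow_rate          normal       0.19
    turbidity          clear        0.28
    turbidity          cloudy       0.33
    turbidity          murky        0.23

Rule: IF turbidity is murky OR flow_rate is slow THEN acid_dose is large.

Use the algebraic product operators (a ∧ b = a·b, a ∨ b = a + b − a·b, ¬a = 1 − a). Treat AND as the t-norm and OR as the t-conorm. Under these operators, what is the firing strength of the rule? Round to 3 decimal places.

0.461

firing strength: murky=0.23, slow=0.30; OR[a + b − a·b] → w = 0.4610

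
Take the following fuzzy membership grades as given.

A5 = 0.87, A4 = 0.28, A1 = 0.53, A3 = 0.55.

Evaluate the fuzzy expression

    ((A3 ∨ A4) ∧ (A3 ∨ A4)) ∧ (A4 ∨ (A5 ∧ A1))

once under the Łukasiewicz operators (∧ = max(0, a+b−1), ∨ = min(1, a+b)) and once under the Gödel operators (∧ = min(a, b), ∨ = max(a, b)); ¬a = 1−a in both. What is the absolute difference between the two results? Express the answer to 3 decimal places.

0.190

Under Łukasiewicz:
  A3 ∨ A4 = min(1, a+b) on (0.55, 0.28) = 0.83
  A3 ∨ A4 = min(1, a+b) on (0.55, 0.28) = 0.83
  (A3 ∨ A4) ∧ (A3 ∨ A4) = max(0, a+b−1) on (0.83, 0.83) = 0.66
  A5 ∧ A1 = max(0, a+b−1) on (0.87, 0.53) = 0.40
  A4 ∨ (A5 ∧ A1) = min(1, a+b) on (0.28, 0.40) = 0.68
  ((A3 ∨ A4) ∧ (A3 ∨ A4)) ∧ (A4 ∨ (A5 ∧ A1)) = max(0, a+b−1) on (0.66, 0.68) = 0.34
  → value = 0.3400
Under Gödel:
  A3 ∨ A4 = max(a, b) on (0.55, 0.28) = 0.55
  A3 ∨ A4 = max(a, b) on (0.55, 0.28) = 0.55
  (A3 ∨ A4) ∧ (A3 ∨ A4) = min(a, b) on (0.55, 0.55) = 0.55
  A5 ∧ A1 = min(a, b) on (0.87, 0.53) = 0.53
  A4 ∨ (A5 ∧ A1) = max(a, b) on (0.28, 0.53) = 0.53
  ((A3 ∨ A4) ∧ (A3 ∨ A4)) ∧ (A4 ∨ (A5 ∧ A1)) = min(a, b) on (0.55, 0.53) = 0.53
  → value = 0.5300
|0.3400 − 0.5300| = 0.190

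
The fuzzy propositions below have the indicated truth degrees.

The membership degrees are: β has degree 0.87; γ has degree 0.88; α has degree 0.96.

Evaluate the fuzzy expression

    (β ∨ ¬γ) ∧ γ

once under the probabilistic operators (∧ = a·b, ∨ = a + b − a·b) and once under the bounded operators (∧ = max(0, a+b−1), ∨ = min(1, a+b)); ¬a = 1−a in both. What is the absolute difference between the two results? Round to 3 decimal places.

0.091

Under probabilistic:
  ¬γ = 1 − 0.8800 = 0.1200
  β ∨ ¬γ = a + b − a·b on (0.8700, 0.1200) = 0.8856
  (β ∨ ¬γ) ∧ γ = a·b on (0.8856, 0.8800) = 0.7793
  → value = 0.7793
Under bounded:
  ¬γ = 1 − 0.88 = 0.12
  β ∨ ¬γ = min(1, a+b) on (0.87, 0.12) = 0.99
  (β ∨ ¬γ) ∧ γ = max(0, a+b−1) on (0.99, 0.88) = 0.87
  → value = 0.8700
|0.7793 − 0.8700| = 0.091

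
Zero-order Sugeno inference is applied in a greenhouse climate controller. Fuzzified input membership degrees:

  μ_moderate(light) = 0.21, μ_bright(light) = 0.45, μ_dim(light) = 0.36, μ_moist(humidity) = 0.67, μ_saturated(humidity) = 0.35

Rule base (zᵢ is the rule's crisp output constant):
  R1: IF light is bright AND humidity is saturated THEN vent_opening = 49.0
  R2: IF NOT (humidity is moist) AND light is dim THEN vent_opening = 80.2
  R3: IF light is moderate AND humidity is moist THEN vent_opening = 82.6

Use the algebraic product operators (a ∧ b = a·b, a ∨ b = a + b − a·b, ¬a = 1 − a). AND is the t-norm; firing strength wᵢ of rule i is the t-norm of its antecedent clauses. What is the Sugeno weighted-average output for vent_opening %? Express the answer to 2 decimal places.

R1 (z=49.0): bright=0.45, saturated=0.35; AND[a·b] → w = 0.1575
R2 (z=80.2): ¬moist=1−0.67=0.33, dim=0.36; AND[a·b] → w = 0.1188
R3 (z=82.6): moderate=0.21, moist=0.67; AND[a·b] → w = 0.1407
Weighted average = (0.1575·49.0 + 0.1188·80.2 + 0.1407·82.6) / (0.1575 + 0.1188 + 0.1407)
  = 28.8671 / 0.4170 = 69.23

69.23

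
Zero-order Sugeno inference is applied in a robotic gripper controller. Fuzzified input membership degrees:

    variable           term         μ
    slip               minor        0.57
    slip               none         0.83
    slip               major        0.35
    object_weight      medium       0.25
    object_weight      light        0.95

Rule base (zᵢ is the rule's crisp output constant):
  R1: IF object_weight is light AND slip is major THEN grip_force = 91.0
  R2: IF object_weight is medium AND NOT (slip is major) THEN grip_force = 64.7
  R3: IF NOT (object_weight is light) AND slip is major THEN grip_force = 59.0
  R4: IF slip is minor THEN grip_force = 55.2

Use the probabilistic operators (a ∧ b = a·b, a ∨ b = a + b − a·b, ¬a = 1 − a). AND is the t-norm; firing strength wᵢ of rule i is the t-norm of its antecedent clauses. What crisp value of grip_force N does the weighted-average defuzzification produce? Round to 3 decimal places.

67.684

R1 (z=91.0): light=0.95, major=0.35; AND[a·b] → w = 0.3325
R2 (z=64.7): medium=0.25, ¬major=1−0.35=0.65; AND[a·b] → w = 0.1625
R3 (z=59.0): ¬light=1−0.95=0.05, major=0.35; AND[a·b] → w = 0.0175
R4 (z=55.2): minor=0.57 → w = 0.5700
Weighted average = (0.3325·91.0 + 0.1625·64.7 + 0.0175·59.0 + 0.5700·55.2) / (0.3325 + 0.1625 + 0.0175 + 0.5700)
  = 73.2677 / 1.0825 = 67.684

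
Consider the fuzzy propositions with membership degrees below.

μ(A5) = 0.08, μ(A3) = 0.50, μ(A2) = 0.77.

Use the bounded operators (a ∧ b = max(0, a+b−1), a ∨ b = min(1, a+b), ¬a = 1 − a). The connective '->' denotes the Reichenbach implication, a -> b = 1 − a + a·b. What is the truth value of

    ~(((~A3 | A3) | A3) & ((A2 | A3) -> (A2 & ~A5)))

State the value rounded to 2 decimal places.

~A3 = 1 − 0.50 = 0.50
~A3 | A3 = min(1, a+b) on (0.50, 0.50) = 1.00
(~A3 | A3) | A3 = min(1, a+b) on (1.00, 0.50) = 1.00
A2 | A3 = min(1, a+b) on (0.77, 0.50) = 1.00
~A5 = 1 − 0.08 = 0.92
A2 & ~A5 = max(0, a+b−1) on (0.77, 0.92) = 0.69
(A2 | A3) -> (A2 & ~A5)  [Reichenbach: 1 − a + a·b] with a=1.00, b=0.69 → 0.69
((~A3 | A3) | A3) & ((A2 | A3) -> (A2 & ~A5)) = max(0, a+b−1) on (1.00, 0.69) = 0.69
~(((~A3 | A3) | A3) & ((A2 | A3) -> (A2 & ~A5))) = 1 − 0.69 = 0.31

0.31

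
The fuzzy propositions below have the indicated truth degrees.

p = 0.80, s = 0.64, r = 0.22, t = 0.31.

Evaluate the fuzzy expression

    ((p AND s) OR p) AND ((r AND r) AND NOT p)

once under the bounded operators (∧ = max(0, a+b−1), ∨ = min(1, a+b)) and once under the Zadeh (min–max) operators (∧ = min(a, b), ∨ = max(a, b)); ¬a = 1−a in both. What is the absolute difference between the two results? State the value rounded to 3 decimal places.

0.200

Under bounded:
  p AND s = max(0, a+b−1) on (0.80, 0.64) = 0.44
  (p AND s) OR p = min(1, a+b) on (0.44, 0.80) = 1.00
  r AND r = max(0, a+b−1) on (0.22, 0.22) = 0.00
  NOT p = 1 − 0.80 = 0.20
  (r AND r) AND NOT p = max(0, a+b−1) on (0.00, 0.20) = 0.00
  ((p AND s) OR p) AND ((r AND r) AND NOT p) = max(0, a+b−1) on (1.00, 0.00) = 0.00
  → value = 0.0000
Under Zadeh (min–max):
  p AND s = min(a, b) on (0.80, 0.64) = 0.64
  (p AND s) OR p = max(a, b) on (0.64, 0.80) = 0.80
  r AND r = min(a, b) on (0.22, 0.22) = 0.22
  NOT p = 1 − 0.80 = 0.20
  (r AND r) AND NOT p = min(a, b) on (0.22, 0.20) = 0.20
  ((p AND s) OR p) AND ((r AND r) AND NOT p) = min(a, b) on (0.80, 0.20) = 0.20
  → value = 0.2000
|0.0000 − 0.2000| = 0.200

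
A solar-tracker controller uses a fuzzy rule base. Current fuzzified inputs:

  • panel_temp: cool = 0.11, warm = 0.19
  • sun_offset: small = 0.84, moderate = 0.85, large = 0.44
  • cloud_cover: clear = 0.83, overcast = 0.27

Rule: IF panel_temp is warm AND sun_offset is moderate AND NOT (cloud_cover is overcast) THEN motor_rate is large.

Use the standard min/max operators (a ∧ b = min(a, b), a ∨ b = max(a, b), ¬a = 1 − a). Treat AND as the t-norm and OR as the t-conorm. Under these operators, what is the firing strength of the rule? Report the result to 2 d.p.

0.19

firing strength: warm=0.19, moderate=0.85, ¬overcast=1−0.27=0.73; AND[min(a, b)] → w = 0.19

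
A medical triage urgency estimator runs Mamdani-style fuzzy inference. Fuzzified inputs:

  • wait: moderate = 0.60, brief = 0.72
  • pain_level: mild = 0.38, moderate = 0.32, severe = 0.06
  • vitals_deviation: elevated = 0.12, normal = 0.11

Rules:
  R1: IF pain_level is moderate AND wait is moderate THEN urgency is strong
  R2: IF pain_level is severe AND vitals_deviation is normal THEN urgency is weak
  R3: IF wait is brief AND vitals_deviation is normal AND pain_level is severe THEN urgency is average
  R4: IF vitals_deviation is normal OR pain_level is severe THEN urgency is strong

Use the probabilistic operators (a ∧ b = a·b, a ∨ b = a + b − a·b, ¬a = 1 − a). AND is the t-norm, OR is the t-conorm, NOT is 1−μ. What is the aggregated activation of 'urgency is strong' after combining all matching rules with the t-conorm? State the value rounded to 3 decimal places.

0.324

R1: moderate=0.32, moderate=0.60; AND[a·b] → w = 0.1920
R2: severe=0.06, normal=0.11; AND[a·b] → w = 0.0066
R3: brief=0.72, normal=0.11, severe=0.06; AND[a·b] → w = 0.0048
R4: normal=0.11, severe=0.06; OR[a + b − a·b] → w = 0.1634
Rules with consequent 'strong': {R1, R4} → strengths 0.1920, 0.1634
Aggregate via t-conorm [a + b − a·b]: 0.3240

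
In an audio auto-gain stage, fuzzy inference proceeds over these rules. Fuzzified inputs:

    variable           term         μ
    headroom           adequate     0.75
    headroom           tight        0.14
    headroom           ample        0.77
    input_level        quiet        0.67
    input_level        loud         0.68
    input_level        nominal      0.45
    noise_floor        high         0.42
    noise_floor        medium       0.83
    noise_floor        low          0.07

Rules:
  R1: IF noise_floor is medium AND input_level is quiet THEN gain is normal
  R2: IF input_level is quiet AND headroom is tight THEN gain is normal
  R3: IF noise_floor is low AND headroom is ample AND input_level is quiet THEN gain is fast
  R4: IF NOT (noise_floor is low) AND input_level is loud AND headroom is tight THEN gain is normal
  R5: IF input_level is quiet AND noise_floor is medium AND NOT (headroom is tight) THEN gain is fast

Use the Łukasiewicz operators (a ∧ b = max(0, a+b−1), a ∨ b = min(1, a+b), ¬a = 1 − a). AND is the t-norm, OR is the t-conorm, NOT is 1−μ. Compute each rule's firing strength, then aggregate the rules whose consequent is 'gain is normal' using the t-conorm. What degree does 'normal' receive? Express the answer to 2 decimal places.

R1: medium=0.83, quiet=0.67; AND[max(0, a+b−1)] → w = 0.50
R2: quiet=0.67, tight=0.14; AND[max(0, a+b−1)] → w = 0.00
R3: low=0.07, ample=0.77, quiet=0.67; AND[max(0, a+b−1)] → w = 0.00
R4: ¬low=1−0.07=0.93, loud=0.68, tight=0.14; AND[max(0, a+b−1)] → w = 0.00
R5: quiet=0.67, medium=0.83, ¬tight=1−0.14=0.86; AND[max(0, a+b−1)] → w = 0.36
Rules with consequent 'normal': {R1, R2, R4} → strengths 0.50, 0.00, 0.00
Aggregate via t-conorm [min(1, a+b)]: 0.50

0.50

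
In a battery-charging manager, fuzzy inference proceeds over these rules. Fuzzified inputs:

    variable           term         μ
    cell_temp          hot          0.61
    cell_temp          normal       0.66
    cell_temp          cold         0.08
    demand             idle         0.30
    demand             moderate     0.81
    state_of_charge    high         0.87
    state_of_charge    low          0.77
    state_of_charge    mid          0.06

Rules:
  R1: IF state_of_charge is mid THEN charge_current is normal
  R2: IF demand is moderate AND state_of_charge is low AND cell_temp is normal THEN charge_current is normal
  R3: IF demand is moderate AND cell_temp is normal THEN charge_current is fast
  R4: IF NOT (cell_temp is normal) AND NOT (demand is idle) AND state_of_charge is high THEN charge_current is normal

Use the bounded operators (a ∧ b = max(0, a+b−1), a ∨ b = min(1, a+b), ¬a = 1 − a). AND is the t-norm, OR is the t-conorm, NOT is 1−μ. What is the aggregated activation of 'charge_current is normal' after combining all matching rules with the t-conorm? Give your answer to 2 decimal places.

R1: mid=0.06 → w = 0.06
R2: moderate=0.81, low=0.77, normal=0.66; AND[max(0, a+b−1)] → w = 0.24
R3: moderate=0.81, normal=0.66; AND[max(0, a+b−1)] → w = 0.47
R4: ¬normal=1−0.66=0.34, ¬idle=1−0.30=0.70, high=0.87; AND[max(0, a+b−1)] → w = 0.00
Rules with consequent 'normal': {R1, R2, R4} → strengths 0.06, 0.24, 0.00
Aggregate via t-conorm [min(1, a+b)]: 0.30

0.30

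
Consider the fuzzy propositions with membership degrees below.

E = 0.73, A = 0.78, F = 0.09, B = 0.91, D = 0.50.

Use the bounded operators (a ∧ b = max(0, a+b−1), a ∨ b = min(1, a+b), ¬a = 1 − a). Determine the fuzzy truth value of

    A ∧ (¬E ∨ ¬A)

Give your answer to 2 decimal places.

¬E = 1 − 0.73 = 0.27
¬A = 1 − 0.78 = 0.22
¬E ∨ ¬A = min(1, a+b) on (0.27, 0.22) = 0.49
A ∧ (¬E ∨ ¬A) = max(0, a+b−1) on (0.78, 0.49) = 0.27

0.27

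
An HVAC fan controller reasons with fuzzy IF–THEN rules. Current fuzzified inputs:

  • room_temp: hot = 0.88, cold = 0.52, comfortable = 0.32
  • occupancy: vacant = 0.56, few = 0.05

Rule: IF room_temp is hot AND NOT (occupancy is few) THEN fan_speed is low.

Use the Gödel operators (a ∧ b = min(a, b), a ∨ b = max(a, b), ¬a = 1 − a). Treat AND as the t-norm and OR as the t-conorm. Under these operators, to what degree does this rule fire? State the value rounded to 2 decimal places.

0.88

firing strength: hot=0.88, ¬few=1−0.05=0.95; AND[min(a, b)] → w = 0.88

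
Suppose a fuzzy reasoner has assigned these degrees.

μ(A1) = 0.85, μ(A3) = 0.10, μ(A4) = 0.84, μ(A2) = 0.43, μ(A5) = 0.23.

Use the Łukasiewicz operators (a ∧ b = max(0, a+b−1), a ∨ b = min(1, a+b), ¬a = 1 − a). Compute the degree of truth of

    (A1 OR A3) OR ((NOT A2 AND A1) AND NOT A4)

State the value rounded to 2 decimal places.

0.95

A1 OR A3 = min(1, a+b) on (0.85, 0.10) = 0.95
NOT A2 = 1 − 0.43 = 0.57
NOT A2 AND A1 = max(0, a+b−1) on (0.57, 0.85) = 0.42
NOT A4 = 1 − 0.84 = 0.16
(NOT A2 AND A1) AND NOT A4 = max(0, a+b−1) on (0.42, 0.16) = 0.00
(A1 OR A3) OR ((NOT A2 AND A1) AND NOT A4) = min(1, a+b) on (0.95, 0.00) = 0.95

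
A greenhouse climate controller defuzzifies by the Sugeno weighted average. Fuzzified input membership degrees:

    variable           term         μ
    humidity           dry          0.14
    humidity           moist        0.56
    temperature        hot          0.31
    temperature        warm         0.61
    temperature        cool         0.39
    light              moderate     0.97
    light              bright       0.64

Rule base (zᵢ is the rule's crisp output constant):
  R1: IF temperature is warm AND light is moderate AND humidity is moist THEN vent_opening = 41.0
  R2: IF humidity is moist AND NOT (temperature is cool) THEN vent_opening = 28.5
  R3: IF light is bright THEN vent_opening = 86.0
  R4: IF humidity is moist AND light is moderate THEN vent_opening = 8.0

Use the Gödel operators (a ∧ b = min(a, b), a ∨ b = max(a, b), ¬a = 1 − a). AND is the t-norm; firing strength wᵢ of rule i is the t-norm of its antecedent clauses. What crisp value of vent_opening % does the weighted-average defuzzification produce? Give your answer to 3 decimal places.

42.431

R1 (z=41.0): warm=0.61, moderate=0.97, moist=0.56; AND[min(a, b)] → w = 0.56
R2 (z=28.5): moist=0.56, ¬cool=1−0.39=0.61; AND[min(a, b)] → w = 0.56
R3 (z=86.0): bright=0.64 → w = 0.64
R4 (z=8.0): moist=0.56, moderate=0.97; AND[min(a, b)] → w = 0.56
Weighted average = (0.56·41.0 + 0.56·28.5 + 0.64·86.0 + 0.56·8.0) / (0.56 + 0.56 + 0.64 + 0.56)
  = 98.4400 / 2.3200 = 42.431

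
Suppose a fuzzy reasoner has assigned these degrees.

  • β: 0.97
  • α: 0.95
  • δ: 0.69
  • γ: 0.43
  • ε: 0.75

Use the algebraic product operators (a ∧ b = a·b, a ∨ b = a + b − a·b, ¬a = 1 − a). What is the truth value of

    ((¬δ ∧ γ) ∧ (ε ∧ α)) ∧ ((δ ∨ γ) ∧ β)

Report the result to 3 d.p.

¬δ = 1 − 0.6900 = 0.3100
¬δ ∧ γ = a·b on (0.3100, 0.4300) = 0.1333
ε ∧ α = a·b on (0.7500, 0.9500) = 0.7125
(¬δ ∧ γ) ∧ (ε ∧ α) = a·b on (0.1333, 0.7125) = 0.0950
δ ∨ γ = a + b − a·b on (0.6900, 0.4300) = 0.8233
(δ ∨ γ) ∧ β = a·b on (0.8233, 0.9700) = 0.7986
((¬δ ∧ γ) ∧ (ε ∧ α)) ∧ ((δ ∨ γ) ∧ β) = a·b on (0.0950, 0.7986) = 0.0758

0.076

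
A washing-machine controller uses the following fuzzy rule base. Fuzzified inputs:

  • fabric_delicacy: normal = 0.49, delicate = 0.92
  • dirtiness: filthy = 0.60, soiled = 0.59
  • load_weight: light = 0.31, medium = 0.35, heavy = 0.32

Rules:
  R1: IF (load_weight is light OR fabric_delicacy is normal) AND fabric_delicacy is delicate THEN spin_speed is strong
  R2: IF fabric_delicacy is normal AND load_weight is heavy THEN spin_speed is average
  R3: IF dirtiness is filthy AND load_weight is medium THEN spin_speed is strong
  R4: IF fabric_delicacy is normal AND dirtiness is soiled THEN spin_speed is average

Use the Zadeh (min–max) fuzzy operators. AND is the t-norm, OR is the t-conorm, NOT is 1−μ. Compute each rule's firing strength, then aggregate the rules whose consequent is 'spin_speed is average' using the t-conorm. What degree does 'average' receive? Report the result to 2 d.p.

0.49

R1: (light=0.31 OR normal=0.49) = 0.49; AND[min(a, b)] with delicate=0.92 → w = 0.49
R2: normal=0.49, heavy=0.32; AND[min(a, b)] → w = 0.32
R3: filthy=0.60, medium=0.35; AND[min(a, b)] → w = 0.35
R4: normal=0.49, soiled=0.59; AND[min(a, b)] → w = 0.49
Rules with consequent 'average': {R2, R4} → strengths 0.32, 0.49
Aggregate via t-conorm [max(a, b)]: 0.49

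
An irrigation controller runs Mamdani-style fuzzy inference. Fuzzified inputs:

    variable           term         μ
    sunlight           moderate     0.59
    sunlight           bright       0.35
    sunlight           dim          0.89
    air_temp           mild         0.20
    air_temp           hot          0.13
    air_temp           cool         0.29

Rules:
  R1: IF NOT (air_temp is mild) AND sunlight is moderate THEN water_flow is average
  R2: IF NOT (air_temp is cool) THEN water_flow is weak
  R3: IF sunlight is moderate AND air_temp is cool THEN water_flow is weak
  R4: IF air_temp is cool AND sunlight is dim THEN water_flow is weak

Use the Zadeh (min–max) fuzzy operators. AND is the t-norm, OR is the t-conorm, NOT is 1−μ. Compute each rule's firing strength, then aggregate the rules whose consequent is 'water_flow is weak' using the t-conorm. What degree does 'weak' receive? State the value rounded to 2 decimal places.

R1: ¬mild=1−0.20=0.80, moderate=0.59; AND[min(a, b)] → w = 0.59
R2: ¬cool=1−0.29=0.71 → w = 0.71
R3: moderate=0.59, cool=0.29; AND[min(a, b)] → w = 0.29
R4: cool=0.29, dim=0.89; AND[min(a, b)] → w = 0.29
Rules with consequent 'weak': {R2, R3, R4} → strengths 0.71, 0.29, 0.29
Aggregate via t-conorm [max(a, b)]: 0.71

0.71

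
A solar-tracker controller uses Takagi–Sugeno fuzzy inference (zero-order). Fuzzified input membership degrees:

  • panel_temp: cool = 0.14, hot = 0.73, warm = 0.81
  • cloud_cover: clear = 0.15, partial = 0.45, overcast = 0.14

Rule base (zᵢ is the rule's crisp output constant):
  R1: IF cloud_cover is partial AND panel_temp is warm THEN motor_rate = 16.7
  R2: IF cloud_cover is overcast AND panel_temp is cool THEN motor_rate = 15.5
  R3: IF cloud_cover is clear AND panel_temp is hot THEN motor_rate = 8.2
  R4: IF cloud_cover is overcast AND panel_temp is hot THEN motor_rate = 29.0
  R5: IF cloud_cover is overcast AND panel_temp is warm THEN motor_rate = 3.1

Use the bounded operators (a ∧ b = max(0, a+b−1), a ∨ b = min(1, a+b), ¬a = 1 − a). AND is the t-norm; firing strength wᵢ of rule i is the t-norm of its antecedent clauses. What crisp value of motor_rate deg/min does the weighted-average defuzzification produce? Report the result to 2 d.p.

R1 (z=16.7): partial=0.45, warm=0.81; AND[max(0, a+b−1)] → w = 0.26
R2 (z=15.5): overcast=0.14, cool=0.14; AND[max(0, a+b−1)] → w = 0.00
R3 (z=8.2): clear=0.15, hot=0.73; AND[max(0, a+b−1)] → w = 0.00
R4 (z=29.0): overcast=0.14, hot=0.73; AND[max(0, a+b−1)] → w = 0.00
R5 (z=3.1): overcast=0.14, warm=0.81; AND[max(0, a+b−1)] → w = 0.00
Weighted average = (0.26·16.7 + 0.00·15.5 + 0.00·8.2 + 0.00·29.0 + 0.00·3.1) / (0.26 + 0.00 + 0.00 + 0.00 + 0.00)
  = 4.3420 / 0.2600 = 16.70

16.70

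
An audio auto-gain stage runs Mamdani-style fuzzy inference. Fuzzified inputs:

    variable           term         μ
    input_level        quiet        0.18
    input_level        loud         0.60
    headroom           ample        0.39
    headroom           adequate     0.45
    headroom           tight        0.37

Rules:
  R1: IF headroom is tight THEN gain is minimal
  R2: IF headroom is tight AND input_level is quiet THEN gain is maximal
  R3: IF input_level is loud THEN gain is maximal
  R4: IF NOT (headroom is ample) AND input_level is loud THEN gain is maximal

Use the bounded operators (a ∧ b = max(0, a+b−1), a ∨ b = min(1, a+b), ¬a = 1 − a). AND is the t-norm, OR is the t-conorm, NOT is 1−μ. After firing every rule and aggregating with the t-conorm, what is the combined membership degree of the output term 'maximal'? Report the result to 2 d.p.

0.81

R1: tight=0.37 → w = 0.37
R2: tight=0.37, quiet=0.18; AND[max(0, a+b−1)] → w = 0.00
R3: loud=0.60 → w = 0.60
R4: ¬ample=1−0.39=0.61, loud=0.60; AND[max(0, a+b−1)] → w = 0.21
Rules with consequent 'maximal': {R2, R3, R4} → strengths 0.00, 0.60, 0.21
Aggregate via t-conorm [min(1, a+b)]: 0.81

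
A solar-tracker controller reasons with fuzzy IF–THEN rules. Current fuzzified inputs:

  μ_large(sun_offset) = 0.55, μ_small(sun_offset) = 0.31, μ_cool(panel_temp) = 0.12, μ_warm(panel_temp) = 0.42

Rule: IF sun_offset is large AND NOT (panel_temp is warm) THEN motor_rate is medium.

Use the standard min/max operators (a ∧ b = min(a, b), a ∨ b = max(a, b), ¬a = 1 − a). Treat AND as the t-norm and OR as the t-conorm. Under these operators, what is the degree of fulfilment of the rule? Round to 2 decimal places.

0.55

firing strength: large=0.55, ¬warm=1−0.42=0.58; AND[min(a, b)] → w = 0.55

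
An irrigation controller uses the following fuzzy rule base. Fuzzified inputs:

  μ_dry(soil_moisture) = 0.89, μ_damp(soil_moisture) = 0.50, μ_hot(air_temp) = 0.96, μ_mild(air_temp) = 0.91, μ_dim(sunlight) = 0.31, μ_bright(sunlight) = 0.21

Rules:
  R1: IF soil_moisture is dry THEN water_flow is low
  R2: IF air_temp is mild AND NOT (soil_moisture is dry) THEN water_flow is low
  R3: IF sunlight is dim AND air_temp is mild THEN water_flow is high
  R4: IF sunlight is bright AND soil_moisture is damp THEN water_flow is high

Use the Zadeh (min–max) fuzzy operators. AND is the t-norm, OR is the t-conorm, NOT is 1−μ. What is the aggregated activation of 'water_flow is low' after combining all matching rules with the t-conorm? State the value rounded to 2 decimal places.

R1: dry=0.89 → w = 0.89
R2: mild=0.91, ¬dry=1−0.89=0.11; AND[min(a, b)] → w = 0.11
R3: dim=0.31, mild=0.91; AND[min(a, b)] → w = 0.31
R4: bright=0.21, damp=0.50; AND[min(a, b)] → w = 0.21
Rules with consequent 'low': {R1, R2} → strengths 0.89, 0.11
Aggregate via t-conorm [max(a, b)]: 0.89

0.89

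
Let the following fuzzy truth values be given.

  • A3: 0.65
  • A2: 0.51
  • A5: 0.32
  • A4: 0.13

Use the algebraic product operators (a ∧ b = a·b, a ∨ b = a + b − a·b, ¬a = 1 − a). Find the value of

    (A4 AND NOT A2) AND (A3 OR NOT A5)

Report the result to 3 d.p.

NOT A2 = 1 − 0.5100 = 0.4900
A4 AND NOT A2 = a·b on (0.1300, 0.4900) = 0.0637
NOT A5 = 1 − 0.3200 = 0.6800
A3 OR NOT A5 = a + b − a·b on (0.6500, 0.6800) = 0.8880
(A4 AND NOT A2) AND (A3 OR NOT A5) = a·b on (0.0637, 0.8880) = 0.0566

0.057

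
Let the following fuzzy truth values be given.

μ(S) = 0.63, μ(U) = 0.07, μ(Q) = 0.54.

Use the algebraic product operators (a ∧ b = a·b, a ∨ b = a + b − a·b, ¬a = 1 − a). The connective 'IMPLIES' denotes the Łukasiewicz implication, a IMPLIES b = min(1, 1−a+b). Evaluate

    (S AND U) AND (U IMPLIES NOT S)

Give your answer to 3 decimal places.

S AND U = a·b on (0.6300, 0.0700) = 0.0441
NOT S = 1 − 0.6300 = 0.3700
U IMPLIES NOT S  [Łukasiewicz: min(1, 1−a+b)] with a=0.0700, b=0.3700 → 1.0000
(S AND U) AND (U IMPLIES NOT S) = a·b on (0.0441, 1.0000) = 0.0441

0.044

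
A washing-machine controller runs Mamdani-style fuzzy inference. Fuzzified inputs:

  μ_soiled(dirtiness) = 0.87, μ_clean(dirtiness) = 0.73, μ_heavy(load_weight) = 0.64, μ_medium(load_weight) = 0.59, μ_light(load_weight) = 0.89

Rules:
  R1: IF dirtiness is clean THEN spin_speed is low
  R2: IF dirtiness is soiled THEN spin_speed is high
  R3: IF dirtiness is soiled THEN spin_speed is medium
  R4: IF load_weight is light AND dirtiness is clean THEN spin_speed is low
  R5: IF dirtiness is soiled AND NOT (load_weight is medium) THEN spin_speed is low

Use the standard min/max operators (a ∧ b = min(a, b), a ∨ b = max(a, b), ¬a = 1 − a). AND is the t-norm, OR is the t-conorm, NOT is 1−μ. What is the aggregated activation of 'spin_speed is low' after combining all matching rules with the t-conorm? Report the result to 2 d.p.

0.73

R1: clean=0.73 → w = 0.73
R2: soiled=0.87 → w = 0.87
R3: soiled=0.87 → w = 0.87
R4: light=0.89, clean=0.73; AND[min(a, b)] → w = 0.73
R5: soiled=0.87, ¬medium=1−0.59=0.41; AND[min(a, b)] → w = 0.41
Rules with consequent 'low': {R1, R4, R5} → strengths 0.73, 0.73, 0.41
Aggregate via t-conorm [max(a, b)]: 0.73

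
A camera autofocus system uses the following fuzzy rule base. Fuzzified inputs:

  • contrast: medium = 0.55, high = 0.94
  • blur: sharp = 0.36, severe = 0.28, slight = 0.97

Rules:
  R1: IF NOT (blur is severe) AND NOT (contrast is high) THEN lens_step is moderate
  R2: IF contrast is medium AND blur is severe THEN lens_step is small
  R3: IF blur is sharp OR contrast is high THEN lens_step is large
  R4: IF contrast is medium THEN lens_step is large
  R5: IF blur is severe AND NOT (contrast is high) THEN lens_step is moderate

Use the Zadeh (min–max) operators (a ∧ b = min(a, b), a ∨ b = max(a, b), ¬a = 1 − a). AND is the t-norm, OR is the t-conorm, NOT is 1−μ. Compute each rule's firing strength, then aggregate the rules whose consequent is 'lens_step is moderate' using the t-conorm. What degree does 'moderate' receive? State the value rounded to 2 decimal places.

0.06

R1: ¬severe=1−0.28=0.72, ¬high=1−0.94=0.06; AND[min(a, b)] → w = 0.06
R2: medium=0.55, severe=0.28; AND[min(a, b)] → w = 0.28
R3: sharp=0.36, high=0.94; OR[max(a, b)] → w = 0.94
R4: medium=0.55 → w = 0.55
R5: severe=0.28, ¬high=1−0.94=0.06; AND[min(a, b)] → w = 0.06
Rules with consequent 'moderate': {R1, R5} → strengths 0.06, 0.06
Aggregate via t-conorm [max(a, b)]: 0.06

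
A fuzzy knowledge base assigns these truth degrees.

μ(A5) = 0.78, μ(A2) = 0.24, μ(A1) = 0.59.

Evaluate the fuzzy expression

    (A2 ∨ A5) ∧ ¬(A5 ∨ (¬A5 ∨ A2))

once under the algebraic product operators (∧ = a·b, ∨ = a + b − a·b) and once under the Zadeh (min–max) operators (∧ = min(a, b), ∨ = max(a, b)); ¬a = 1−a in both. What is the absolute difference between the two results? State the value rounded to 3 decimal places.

Under algebraic product:
  A2 ∨ A5 = a + b − a·b on (0.2400, 0.7800) = 0.8328
  ¬A5 = 1 − 0.7800 = 0.2200
  ¬A5 ∨ A2 = a + b − a·b on (0.2200, 0.2400) = 0.4072
  A5 ∨ (¬A5 ∨ A2) = a + b − a·b on (0.7800, 0.4072) = 0.8696
  ¬(A5 ∨ (¬A5 ∨ A2)) = 1 − 0.8696 = 0.1304
  (A2 ∨ A5) ∧ ¬(A5 ∨ (¬A5 ∨ A2)) = a·b on (0.8328, 0.1304) = 0.1086
  → value = 0.1086
Under Zadeh (min–max):
  A2 ∨ A5 = max(a, b) on (0.24, 0.78) = 0.78
  ¬A5 = 1 − 0.78 = 0.22
  ¬A5 ∨ A2 = max(a, b) on (0.22, 0.24) = 0.24
  A5 ∨ (¬A5 ∨ A2) = max(a, b) on (0.78, 0.24) = 0.78
  ¬(A5 ∨ (¬A5 ∨ A2)) = 1 − 0.78 = 0.22
  (A2 ∨ A5) ∧ ¬(A5 ∨ (¬A5 ∨ A2)) = min(a, b) on (0.78, 0.22) = 0.22
  → value = 0.2200
|0.1086 − 0.2200| = 0.111

0.111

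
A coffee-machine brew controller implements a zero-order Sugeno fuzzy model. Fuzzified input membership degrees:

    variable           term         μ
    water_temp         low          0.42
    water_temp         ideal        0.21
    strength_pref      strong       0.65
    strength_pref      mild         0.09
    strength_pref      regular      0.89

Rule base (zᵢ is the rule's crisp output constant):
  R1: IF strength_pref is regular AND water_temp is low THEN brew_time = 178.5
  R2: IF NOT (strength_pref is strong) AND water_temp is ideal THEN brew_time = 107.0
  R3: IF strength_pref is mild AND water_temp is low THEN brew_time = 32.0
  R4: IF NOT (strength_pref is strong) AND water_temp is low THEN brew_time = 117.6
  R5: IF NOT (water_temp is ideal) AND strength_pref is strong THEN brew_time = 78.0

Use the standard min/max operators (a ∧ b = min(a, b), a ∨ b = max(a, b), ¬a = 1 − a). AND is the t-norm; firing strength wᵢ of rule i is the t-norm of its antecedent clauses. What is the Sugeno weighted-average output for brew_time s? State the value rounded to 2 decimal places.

111.73

R1 (z=178.5): regular=0.89, low=0.42; AND[min(a, b)] → w = 0.42
R2 (z=107.0): ¬strong=1−0.65=0.35, ideal=0.21; AND[min(a, b)] → w = 0.21
R3 (z=32.0): mild=0.09, low=0.42; AND[min(a, b)] → w = 0.09
R4 (z=117.6): ¬strong=1−0.65=0.35, low=0.42; AND[min(a, b)] → w = 0.35
R5 (z=78.0): ¬ideal=1−0.21=0.79, strong=0.65; AND[min(a, b)] → w = 0.65
Weighted average = (0.42·178.5 + 0.21·107.0 + 0.09·32.0 + 0.35·117.6 + 0.65·78.0) / (0.42 + 0.21 + 0.09 + 0.35 + 0.65)
  = 192.1800 / 1.7200 = 111.73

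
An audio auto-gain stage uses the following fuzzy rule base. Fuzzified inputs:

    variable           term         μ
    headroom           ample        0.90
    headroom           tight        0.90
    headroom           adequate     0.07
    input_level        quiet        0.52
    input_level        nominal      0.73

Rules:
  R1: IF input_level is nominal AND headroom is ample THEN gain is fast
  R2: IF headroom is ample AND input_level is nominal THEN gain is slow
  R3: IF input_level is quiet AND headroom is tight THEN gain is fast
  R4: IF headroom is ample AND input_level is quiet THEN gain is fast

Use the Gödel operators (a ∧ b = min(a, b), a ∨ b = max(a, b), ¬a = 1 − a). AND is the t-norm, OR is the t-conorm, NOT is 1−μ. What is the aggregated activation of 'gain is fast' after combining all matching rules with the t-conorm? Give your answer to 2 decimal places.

0.73

R1: nominal=0.73, ample=0.90; AND[min(a, b)] → w = 0.73
R2: ample=0.90, nominal=0.73; AND[min(a, b)] → w = 0.73
R3: quiet=0.52, tight=0.90; AND[min(a, b)] → w = 0.52
R4: ample=0.90, quiet=0.52; AND[min(a, b)] → w = 0.52
Rules with consequent 'fast': {R1, R3, R4} → strengths 0.73, 0.52, 0.52
Aggregate via t-conorm [max(a, b)]: 0.73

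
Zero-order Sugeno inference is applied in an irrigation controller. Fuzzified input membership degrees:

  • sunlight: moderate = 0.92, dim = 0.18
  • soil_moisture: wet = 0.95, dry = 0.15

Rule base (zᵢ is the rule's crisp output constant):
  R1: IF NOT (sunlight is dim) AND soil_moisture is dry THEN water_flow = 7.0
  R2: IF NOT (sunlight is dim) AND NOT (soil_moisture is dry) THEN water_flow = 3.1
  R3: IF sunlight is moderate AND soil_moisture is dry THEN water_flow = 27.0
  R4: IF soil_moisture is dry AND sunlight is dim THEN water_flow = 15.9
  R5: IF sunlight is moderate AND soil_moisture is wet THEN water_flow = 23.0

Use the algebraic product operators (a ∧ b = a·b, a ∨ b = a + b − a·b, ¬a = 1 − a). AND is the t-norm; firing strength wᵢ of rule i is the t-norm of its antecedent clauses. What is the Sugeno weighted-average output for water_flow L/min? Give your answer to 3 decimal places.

R1 (z=7.0): ¬dim=1−0.18=0.82, dry=0.15; AND[a·b] → w = 0.1230
R2 (z=3.1): ¬dim=1−0.18=0.82, ¬dry=1−0.15=0.85; AND[a·b] → w = 0.6970
R3 (z=27.0): moderate=0.92, dry=0.15; AND[a·b] → w = 0.1380
R4 (z=15.9): dry=0.15, dim=0.18; AND[a·b] → w = 0.0270
R5 (z=23.0): moderate=0.92, wet=0.95; AND[a·b] → w = 0.8740
Weighted average = (0.1230·7.0 + 0.6970·3.1 + 0.1380·27.0 + 0.0270·15.9 + 0.8740·23.0) / (0.1230 + 0.6970 + 0.1380 + 0.0270 + 0.8740)
  = 27.2790 / 1.8590 = 14.674

14.674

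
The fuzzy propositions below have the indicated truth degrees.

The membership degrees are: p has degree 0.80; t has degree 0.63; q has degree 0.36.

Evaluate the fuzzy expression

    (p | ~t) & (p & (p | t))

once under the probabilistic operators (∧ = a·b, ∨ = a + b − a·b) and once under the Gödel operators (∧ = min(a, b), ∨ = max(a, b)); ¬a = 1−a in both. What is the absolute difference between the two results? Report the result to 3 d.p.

0.153

Under probabilistic:
  ~t = 1 − 0.6300 = 0.3700
  p | ~t = a + b − a·b on (0.8000, 0.3700) = 0.8740
  p | t = a + b − a·b on (0.8000, 0.6300) = 0.9260
  p & (p | t) = a·b on (0.8000, 0.9260) = 0.7408
  (p | ~t) & (p & (p | t)) = a·b on (0.8740, 0.7408) = 0.6475
  → value = 0.6475
Under Gödel:
  ~t = 1 − 0.63 = 0.37
  p | ~t = max(a, b) on (0.80, 0.37) = 0.80
  p | t = max(a, b) on (0.80, 0.63) = 0.80
  p & (p | t) = min(a, b) on (0.80, 0.80) = 0.80
  (p | ~t) & (p & (p | t)) = min(a, b) on (0.80, 0.80) = 0.80
  → value = 0.8000
|0.6475 − 0.8000| = 0.153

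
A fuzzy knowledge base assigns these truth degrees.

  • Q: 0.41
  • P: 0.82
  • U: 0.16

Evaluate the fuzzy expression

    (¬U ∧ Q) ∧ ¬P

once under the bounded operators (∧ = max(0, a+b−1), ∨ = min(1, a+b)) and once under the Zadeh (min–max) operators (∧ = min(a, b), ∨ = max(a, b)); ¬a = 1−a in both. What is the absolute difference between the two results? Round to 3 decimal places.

Under bounded:
  ¬U = 1 − 0.16 = 0.84
  ¬U ∧ Q = max(0, a+b−1) on (0.84, 0.41) = 0.25
  ¬P = 1 − 0.82 = 0.18
  (¬U ∧ Q) ∧ ¬P = max(0, a+b−1) on (0.25, 0.18) = 0.00
  → value = 0.0000
Under Zadeh (min–max):
  ¬U = 1 − 0.16 = 0.84
  ¬U ∧ Q = min(a, b) on (0.84, 0.41) = 0.41
  ¬P = 1 − 0.82 = 0.18
  (¬U ∧ Q) ∧ ¬P = min(a, b) on (0.41, 0.18) = 0.18
  → value = 0.1800
|0.0000 − 0.1800| = 0.180

0.180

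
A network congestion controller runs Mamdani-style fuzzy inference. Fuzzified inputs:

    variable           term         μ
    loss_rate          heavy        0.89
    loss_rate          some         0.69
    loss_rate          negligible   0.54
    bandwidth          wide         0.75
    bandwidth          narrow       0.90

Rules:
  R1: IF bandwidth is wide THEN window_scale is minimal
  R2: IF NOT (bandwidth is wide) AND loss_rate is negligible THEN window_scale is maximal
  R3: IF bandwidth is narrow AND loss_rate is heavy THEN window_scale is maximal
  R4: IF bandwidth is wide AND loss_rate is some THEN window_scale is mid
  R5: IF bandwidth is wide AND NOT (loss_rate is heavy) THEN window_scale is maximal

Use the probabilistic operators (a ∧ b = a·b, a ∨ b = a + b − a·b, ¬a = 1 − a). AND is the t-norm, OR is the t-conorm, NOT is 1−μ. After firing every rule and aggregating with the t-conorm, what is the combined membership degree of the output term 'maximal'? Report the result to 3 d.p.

0.842

R1: wide=0.75 → w = 0.7500
R2: ¬wide=1−0.75=0.25, negligible=0.54; AND[a·b] → w = 0.1350
R3: narrow=0.90, heavy=0.89; AND[a·b] → w = 0.8010
R4: wide=0.75, some=0.69; AND[a·b] → w = 0.5175
R5: wide=0.75, ¬heavy=1−0.89=0.11; AND[a·b] → w = 0.0825
Rules with consequent 'maximal': {R2, R3, R5} → strengths 0.1350, 0.8010, 0.0825
Aggregate via t-conorm [a + b − a·b]: 0.8421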